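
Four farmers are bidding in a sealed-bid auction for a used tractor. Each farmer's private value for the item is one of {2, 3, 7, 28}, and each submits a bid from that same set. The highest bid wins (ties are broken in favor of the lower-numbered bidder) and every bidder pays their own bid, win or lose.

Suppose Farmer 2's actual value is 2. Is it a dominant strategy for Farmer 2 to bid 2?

Consider the case where Farmer 1 bids 2, Farmer 3 bids 2 and Farmer 4 bids 2.
Truthful bid 2: loses but pays 2, utility -2.
Bid 3 instead: wins, pays 3, utility 2 - 3 = -1.
Since -1 > -2, bidding 3 is strictly better here, so truthful bidding is not dominant.

No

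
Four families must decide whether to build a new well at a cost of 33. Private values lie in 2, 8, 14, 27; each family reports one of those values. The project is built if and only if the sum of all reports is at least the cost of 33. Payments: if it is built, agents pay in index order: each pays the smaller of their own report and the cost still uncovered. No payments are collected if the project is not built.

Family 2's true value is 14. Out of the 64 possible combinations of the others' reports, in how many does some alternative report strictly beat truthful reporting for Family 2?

47

Others report (2, 2, 27): truth gives 0; report 2 gives 12 > 0. Violating.
Others report (2, 8, 27): truth gives 0; report 2 gives 12 > 0. Violating.
Others report (2, 14, 14): truth gives 0; report 8 gives 6 > 0. Violating.
Others report (2, 14, 27): truth gives 0; report 2 gives 12 > 0. Violating.
Others report (2, 2, 2): truth gives 0; no alternative beats it.
Others report (2, 2, 8): truth gives 0; no alternative beats it.
(Checking all 64 profiles: 47 have a profitable deviation, 17 do not.)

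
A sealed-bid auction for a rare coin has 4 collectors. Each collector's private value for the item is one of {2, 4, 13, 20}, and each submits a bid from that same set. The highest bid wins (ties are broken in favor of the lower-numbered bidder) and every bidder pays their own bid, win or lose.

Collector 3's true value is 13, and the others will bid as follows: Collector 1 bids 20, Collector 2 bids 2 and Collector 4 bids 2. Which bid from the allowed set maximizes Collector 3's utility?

2

Bid 2: loses but pays 2, utility -2.
Bid 4: loses but pays 4, utility -4.
Bid 13: loses but pays 13, utility -13.
Bid 20: loses but pays 20, utility -20.
The best choice is 2 with utility -2.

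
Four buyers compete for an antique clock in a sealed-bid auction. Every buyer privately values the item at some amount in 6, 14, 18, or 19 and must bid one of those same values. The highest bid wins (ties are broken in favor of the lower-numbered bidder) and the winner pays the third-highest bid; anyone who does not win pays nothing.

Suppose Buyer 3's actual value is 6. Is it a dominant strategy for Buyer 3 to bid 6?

Check each profile of the others' bids and compare truth against every alternative bid.
Others bid (6, 6, 6): truth gives 0, best alternative gives 0.
Others bid (6, 6, 14): truth gives 0, best alternative gives 0.
Others bid (6, 6, 18): truth gives 0, best alternative gives 0.
Others bid (6, 6, 19): truth gives 0, best alternative gives 0.
Others bid (6, 14, 6): truth gives 0, best alternative gives 0.
Others bid (6, 14, 14): truth gives 0, best alternative gives 0.
(Remaining 58 profiles checked similarly; truth is weakly best in each.)
In every case the truthful bid is at least as good as any alternative, so it is a dominant strategy.

Yes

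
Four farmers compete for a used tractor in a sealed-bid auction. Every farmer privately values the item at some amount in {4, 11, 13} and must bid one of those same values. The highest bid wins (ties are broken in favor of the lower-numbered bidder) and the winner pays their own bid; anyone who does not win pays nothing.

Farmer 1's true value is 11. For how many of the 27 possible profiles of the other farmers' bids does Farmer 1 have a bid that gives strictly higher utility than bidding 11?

Others bid (4, 4, 4): truth gives 0; bid 4 gives 7 > 0. Violating.
Others bid (4, 4, 11): truth gives 0; no alternative beats it.
Others bid (4, 4, 13): truth gives 0; no alternative beats it.
(Checking all 27 profiles: 1 has a profitable deviation, 26 do not.)

1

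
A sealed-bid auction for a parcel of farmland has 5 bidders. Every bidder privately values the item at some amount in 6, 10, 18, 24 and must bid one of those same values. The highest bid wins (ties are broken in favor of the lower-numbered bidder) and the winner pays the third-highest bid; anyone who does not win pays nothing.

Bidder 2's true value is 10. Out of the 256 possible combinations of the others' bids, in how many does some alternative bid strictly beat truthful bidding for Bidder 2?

Others bid (6, 6, 6, 18): truth gives 0; bid 18 gives 4 > 0. Violating.
Others bid (6, 6, 6, 24): truth gives 0; bid 24 gives 4 > 0. Violating.
Others bid (6, 6, 18, 6): truth gives 0; bid 18 gives 4 > 0. Violating.
Others bid (6, 6, 24, 6): truth gives 0; bid 24 gives 4 > 0. Violating.
Others bid (6, 6, 6, 6): truth gives 4; no alternative beats it.
Others bid (6, 6, 6, 10): truth gives 4; no alternative beats it.
(Checking all 256 profiles: 8 have a profitable deviation, 248 do not.)

8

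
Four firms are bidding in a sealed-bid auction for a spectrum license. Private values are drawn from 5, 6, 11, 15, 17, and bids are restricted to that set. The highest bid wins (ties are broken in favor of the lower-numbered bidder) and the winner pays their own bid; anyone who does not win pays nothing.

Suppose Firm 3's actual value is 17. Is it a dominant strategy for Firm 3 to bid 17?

Consider the case where Firm 1 bids 5, Firm 2 bids 5 and Firm 4 bids 5.
Truthful bid 17: wins, pays 17, utility 17 - 17 = 0.
Bid 6 instead: wins, pays 6, utility 17 - 6 = 11.
Since 11 > 0, bidding 6 is strictly better here, so truthful bidding is not dominant.

No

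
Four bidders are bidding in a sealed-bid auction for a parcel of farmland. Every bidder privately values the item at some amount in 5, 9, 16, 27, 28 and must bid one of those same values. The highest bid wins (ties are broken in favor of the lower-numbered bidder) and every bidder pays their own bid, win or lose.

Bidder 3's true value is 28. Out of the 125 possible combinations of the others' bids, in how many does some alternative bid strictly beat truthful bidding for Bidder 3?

81

Others bid (5, 5, 5): truth gives 0; bid 9 gives 19 > 0. Violating.
Others bid (5, 5, 9): truth gives 0; bid 9 gives 19 > 0. Violating.
Others bid (5, 5, 16): truth gives 0; bid 16 gives 12 > 0. Violating.
Others bid (5, 5, 27): truth gives 0; bid 27 gives 1 > 0. Violating.
Others bid (5, 5, 28): truth gives 0; no alternative beats it.
Others bid (5, 9, 28): truth gives 0; no alternative beats it.
(Checking all 125 profiles: 81 have a profitable deviation, 44 do not.)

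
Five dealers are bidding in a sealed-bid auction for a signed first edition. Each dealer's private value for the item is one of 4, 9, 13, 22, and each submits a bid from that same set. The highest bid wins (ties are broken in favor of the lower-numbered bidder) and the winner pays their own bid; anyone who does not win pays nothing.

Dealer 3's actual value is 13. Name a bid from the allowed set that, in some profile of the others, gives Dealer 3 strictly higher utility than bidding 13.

Suppose Dealer 1 bids 4, Dealer 2 bids 4, Dealer 4 bids 4 and Dealer 5 bids 4.
Bid 13: wins, pays 13, utility 13 - 13 = 0.
Bid 9: wins, pays 9, utility 13 - 9 = 4.
So bidding 9 beats truth here (4 > 0).

9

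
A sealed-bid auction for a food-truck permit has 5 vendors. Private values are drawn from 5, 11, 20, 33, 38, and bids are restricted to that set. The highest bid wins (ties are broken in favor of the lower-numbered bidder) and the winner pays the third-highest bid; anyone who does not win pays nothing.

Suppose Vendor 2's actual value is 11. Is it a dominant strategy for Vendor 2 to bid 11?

No

Consider the case where Vendor 1 bids 5, Vendor 3 bids 5, Vendor 4 bids 5 and Vendor 5 bids 20.
Truthful bid 11: loses, pays 0, utility 0.
Bid 20 instead: wins, pays 5, utility 11 - 5 = 6.
Since 6 > 0, bidding 20 is strictly better here, so truthful bidding is not dominant.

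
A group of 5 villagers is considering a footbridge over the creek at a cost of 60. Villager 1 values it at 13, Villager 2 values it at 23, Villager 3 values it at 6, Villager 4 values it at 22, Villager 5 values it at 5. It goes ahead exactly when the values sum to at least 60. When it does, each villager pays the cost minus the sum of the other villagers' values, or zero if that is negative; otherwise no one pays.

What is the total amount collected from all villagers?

Total value 69 ≥ cost 60, so it is built.
Villager 1: others sum to 56; max(0, 60 - 56) = 4.
Villager 2: others sum to 46; max(0, 60 - 46) = 14.
Villager 3: others sum to 63; max(0, 60 - 63) = 0.
Villager 4: others sum to 47; max(0, 60 - 47) = 13.
Villager 5: others sum to 64; max(0, 60 - 64) = 0.
Total collected = 4 + 14 + 0 + 13 + 0 = 31.

31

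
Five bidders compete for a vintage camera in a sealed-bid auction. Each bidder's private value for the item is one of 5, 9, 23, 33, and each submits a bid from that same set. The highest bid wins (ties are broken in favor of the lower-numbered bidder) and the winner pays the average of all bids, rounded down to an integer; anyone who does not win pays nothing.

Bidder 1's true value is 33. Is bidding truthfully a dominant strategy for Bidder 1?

Consider the case where Bidder 2 bids 5, Bidder 3 bids 5, Bidder 4 bids 5 and Bidder 5 bids 5.
Truthful bid 33: wins, pays 10, utility 33 - 10 = 23.
Bid 5 instead: wins, pays 5, utility 33 - 5 = 28.
Since 28 > 23, bidding 5 is strictly better here, so truthful bidding is not dominant.

No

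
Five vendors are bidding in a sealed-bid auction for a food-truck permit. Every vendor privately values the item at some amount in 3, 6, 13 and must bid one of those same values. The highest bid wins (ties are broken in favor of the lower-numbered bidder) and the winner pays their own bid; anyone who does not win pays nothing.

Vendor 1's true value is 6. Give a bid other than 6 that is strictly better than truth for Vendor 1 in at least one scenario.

Suppose Vendor 2 bids 3, Vendor 3 bids 3, Vendor 4 bids 3 and Vendor 5 bids 3.
Bid 6: wins, pays 6, utility 6 - 6 = 0.
Bid 3: wins, pays 3, utility 6 - 3 = 3.
So bidding 3 beats truth here (3 > 0).

3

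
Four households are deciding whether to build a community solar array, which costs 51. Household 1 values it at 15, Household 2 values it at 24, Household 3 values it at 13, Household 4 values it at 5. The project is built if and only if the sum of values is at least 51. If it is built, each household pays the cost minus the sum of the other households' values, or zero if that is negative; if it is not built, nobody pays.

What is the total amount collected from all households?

Total value 57 ≥ cost 51, so it is built.
Household 1: others sum to 42; max(0, 51 - 42) = 9.
Household 2: others sum to 33; max(0, 51 - 33) = 18.
Household 3: others sum to 44; max(0, 51 - 44) = 7.
Household 4: others sum to 52; max(0, 51 - 52) = 0.
Total collected = 9 + 18 + 7 + 0 = 34.

34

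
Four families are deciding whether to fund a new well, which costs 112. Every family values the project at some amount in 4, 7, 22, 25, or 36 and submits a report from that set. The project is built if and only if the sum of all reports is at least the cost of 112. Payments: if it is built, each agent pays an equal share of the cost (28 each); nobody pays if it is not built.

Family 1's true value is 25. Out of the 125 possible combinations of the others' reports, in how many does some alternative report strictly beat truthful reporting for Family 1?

6

Others report (22, 36, 36): truth gives -3; report 4 gives 0 > -3. Violating.
Others report (25, 36, 36): truth gives -3; report 4 gives 0 > -3. Violating.
Others report (36, 22, 36): truth gives -3; report 4 gives 0 > -3. Violating.
Others report (36, 25, 36): truth gives -3; report 4 gives 0 > -3. Violating.
Others report (4, 4, 4): truth gives 0; no alternative beats it.
Others report (4, 4, 7): truth gives 0; no alternative beats it.
(Checking all 125 profiles: 6 have a profitable deviation, 119 do not.)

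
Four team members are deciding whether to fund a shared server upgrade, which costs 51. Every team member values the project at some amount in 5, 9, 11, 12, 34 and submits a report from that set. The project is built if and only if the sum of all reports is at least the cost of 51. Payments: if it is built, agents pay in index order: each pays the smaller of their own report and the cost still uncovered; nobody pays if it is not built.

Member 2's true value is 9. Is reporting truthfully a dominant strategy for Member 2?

Consider the case where Member 1 reports 5, Member 3 reports 9 and Member 4 reports 34.
Truthful report 9: project built, pays 9, utility 9 - 9 = 0.
Report 5 instead: project built, pays 5, utility 9 - 5 = 4.
Since 4 > 0, reporting 5 is strictly better here, so truthful reporting is not dominant.

No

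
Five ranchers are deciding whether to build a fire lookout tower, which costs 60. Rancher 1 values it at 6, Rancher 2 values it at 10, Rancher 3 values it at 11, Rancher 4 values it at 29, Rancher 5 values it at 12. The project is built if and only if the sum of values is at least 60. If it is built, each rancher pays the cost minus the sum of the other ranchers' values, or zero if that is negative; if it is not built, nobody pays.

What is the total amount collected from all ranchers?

30

Total value 68 ≥ cost 60, so it is built.
Rancher 1: others sum to 62; max(0, 60 - 62) = 0.
Rancher 2: others sum to 58; max(0, 60 - 58) = 2.
Rancher 3: others sum to 57; max(0, 60 - 57) = 3.
Rancher 4: others sum to 39; max(0, 60 - 39) = 21.
Rancher 5: others sum to 56; max(0, 60 - 56) = 4.
Total collected = 0 + 2 + 3 + 21 + 4 = 30.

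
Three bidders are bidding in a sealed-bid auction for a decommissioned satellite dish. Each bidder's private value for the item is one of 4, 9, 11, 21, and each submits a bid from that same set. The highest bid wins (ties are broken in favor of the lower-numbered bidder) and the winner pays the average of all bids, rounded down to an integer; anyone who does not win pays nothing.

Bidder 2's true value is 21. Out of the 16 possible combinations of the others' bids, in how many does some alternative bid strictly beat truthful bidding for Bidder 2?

Others bid (4, 4): truth gives 12; bid 9 gives 16 > 12. Violating.
Others bid (4, 9): truth gives 10; bid 9 gives 14 > 10. Violating.
Others bid (4, 11): truth gives 9; bid 11 gives 13 > 9. Violating.
Others bid (9, 4): truth gives 10; bid 11 gives 13 > 10. Violating.
Others bid (4, 21): truth gives 6; no alternative beats it.
Others bid (9, 21): truth gives 4; no alternative beats it.
(Checking all 16 profiles: 6 have a profitable deviation, 10 do not.)

6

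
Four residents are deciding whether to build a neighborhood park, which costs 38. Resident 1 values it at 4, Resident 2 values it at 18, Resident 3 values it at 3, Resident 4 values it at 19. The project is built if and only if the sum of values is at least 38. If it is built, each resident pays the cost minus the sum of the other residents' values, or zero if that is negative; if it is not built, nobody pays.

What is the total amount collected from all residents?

Total value 44 ≥ cost 38, so it is built.
Resident 1: others sum to 40; max(0, 38 - 40) = 0.
Resident 2: others sum to 26; max(0, 38 - 26) = 12.
Resident 3: others sum to 41; max(0, 38 - 41) = 0.
Resident 4: others sum to 25; max(0, 38 - 25) = 13.
Total collected = 0 + 12 + 0 + 13 = 25.

25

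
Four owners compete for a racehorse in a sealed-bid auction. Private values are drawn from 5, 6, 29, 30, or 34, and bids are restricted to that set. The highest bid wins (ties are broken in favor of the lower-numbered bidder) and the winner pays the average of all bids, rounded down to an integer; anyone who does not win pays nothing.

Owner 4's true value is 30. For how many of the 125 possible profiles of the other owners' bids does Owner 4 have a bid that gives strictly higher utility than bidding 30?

32

Others bid (5, 5, 5): truth gives 19; bid 6 gives 25 > 19. Violating.
Others bid (5, 5, 30): truth gives 0; bid 34 gives 12 > 0. Violating.
Others bid (5, 6, 30): truth gives 0; bid 34 gives 12 > 0. Violating.
Others bid (5, 29, 30): truth gives 0; bid 34 gives 6 > 0. Violating.
Others bid (5, 5, 6): truth gives 19; no alternative beats it.
Others bid (5, 5, 29): truth gives 13; no alternative beats it.
(Checking all 125 profiles: 32 have a profitable deviation, 93 do not.)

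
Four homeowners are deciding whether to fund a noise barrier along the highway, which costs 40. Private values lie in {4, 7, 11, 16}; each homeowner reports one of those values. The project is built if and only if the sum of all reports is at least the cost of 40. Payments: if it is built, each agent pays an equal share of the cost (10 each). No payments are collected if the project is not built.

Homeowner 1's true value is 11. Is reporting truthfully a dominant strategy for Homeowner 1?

No

Consider the case where Homeowner 2 reports 4, Homeowner 3 reports 4 and Homeowner 4 reports 16.
Truthful report 11: project not built, utility 0.
Report 16 instead: project built, pays 10, utility 11 - 10 = 1.
Since 1 > 0, reporting 16 is strictly better here, so truthful reporting is not dominant.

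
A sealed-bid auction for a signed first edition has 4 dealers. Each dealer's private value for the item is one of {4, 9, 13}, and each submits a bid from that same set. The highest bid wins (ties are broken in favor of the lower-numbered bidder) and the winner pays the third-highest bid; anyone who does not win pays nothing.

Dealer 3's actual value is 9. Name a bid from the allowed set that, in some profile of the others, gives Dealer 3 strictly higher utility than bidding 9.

13

Suppose Dealer 1 bids 4, Dealer 2 bids 4 and Dealer 4 bids 13.
Bid 9: loses, pays 0, utility 0.
Bid 13: wins, pays 4, utility 9 - 4 = 5.
So bidding 13 beats truth here (5 > 0).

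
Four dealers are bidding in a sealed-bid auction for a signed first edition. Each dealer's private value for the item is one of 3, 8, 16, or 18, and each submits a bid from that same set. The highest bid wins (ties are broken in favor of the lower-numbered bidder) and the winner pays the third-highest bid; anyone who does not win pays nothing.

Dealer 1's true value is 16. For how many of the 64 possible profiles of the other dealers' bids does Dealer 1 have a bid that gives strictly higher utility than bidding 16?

12

Others bid (3, 3, 18): truth gives 0; bid 18 gives 13 > 0. Violating.
Others bid (3, 8, 18): truth gives 0; bid 18 gives 8 > 0. Violating.
Others bid (3, 18, 3): truth gives 0; bid 18 gives 13 > 0. Violating.
Others bid (3, 18, 8): truth gives 0; bid 18 gives 8 > 0. Violating.
Others bid (3, 3, 3): truth gives 13; no alternative beats it.
Others bid (3, 3, 8): truth gives 13; no alternative beats it.
(Checking all 64 profiles: 12 have a profitable deviation, 52 do not.)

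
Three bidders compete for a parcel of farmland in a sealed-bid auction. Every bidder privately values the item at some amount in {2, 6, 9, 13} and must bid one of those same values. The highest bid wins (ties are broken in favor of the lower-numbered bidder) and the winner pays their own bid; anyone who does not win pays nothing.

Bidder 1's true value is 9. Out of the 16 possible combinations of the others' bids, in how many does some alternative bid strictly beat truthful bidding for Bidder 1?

Others bid (2, 2): truth gives 0; bid 2 gives 7 > 0. Violating.
Others bid (2, 6): truth gives 0; bid 6 gives 3 > 0. Violating.
Others bid (6, 2): truth gives 0; bid 6 gives 3 > 0. Violating.
Others bid (6, 6): truth gives 0; bid 6 gives 3 > 0. Violating.
Others bid (2, 9): truth gives 0; no alternative beats it.
Others bid (2, 13): truth gives 0; no alternative beats it.
(Checking all 16 profiles: 4 have a profitable deviation, 12 do not.)

4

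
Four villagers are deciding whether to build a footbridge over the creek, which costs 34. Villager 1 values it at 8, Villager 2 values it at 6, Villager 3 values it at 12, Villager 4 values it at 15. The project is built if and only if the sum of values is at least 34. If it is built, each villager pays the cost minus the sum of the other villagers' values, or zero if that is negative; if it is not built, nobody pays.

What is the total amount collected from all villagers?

Total value 41 ≥ cost 34, so it is built.
Villager 1: others sum to 33; max(0, 34 - 33) = 1.
Villager 2: others sum to 35; max(0, 34 - 35) = 0.
Villager 3: others sum to 29; max(0, 34 - 29) = 5.
Villager 4: others sum to 26; max(0, 34 - 26) = 8.
Total collected = 1 + 0 + 5 + 8 = 14.

14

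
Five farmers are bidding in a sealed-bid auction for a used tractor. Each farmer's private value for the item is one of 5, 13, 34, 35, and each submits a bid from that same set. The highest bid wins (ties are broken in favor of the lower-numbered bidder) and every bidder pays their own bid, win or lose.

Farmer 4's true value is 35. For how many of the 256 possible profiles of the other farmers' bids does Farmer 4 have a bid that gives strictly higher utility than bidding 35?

172

Others bid (5, 5, 5, 5): truth gives 0; bid 13 gives 22 > 0. Violating.
Others bid (5, 5, 5, 13): truth gives 0; bid 13 gives 22 > 0. Violating.
Others bid (5, 5, 5, 34): truth gives 0; bid 34 gives 1 > 0. Violating.
Others bid (5, 5, 13, 5): truth gives 0; bid 34 gives 1 > 0. Violating.
Others bid (5, 5, 5, 35): truth gives 0; no alternative beats it.
Others bid (5, 5, 13, 35): truth gives 0; no alternative beats it.
(Checking all 256 profiles: 172 have a profitable deviation, 84 do not.)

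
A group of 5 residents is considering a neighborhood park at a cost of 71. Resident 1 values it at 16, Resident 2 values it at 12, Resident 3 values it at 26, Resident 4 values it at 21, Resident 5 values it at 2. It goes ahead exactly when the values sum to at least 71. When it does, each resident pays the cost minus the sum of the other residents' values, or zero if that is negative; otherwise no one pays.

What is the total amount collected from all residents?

51

Total value 77 ≥ cost 71, so it is built.
Resident 1: others sum to 61; max(0, 71 - 61) = 10.
Resident 2: others sum to 65; max(0, 71 - 65) = 6.
Resident 3: others sum to 51; max(0, 71 - 51) = 20.
Resident 4: others sum to 56; max(0, 71 - 56) = 15.
Resident 5: others sum to 75; max(0, 71 - 75) = 0.
Total collected = 10 + 6 + 20 + 15 + 0 = 51.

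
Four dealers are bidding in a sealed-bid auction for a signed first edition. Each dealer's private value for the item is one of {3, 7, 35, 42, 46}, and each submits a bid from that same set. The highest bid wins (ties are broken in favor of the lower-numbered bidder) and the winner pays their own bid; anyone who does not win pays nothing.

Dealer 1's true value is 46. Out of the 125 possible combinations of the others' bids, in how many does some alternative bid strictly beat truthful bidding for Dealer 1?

64

Others bid (3, 3, 3): truth gives 0; bid 3 gives 43 > 0. Violating.
Others bid (3, 3, 7): truth gives 0; bid 7 gives 39 > 0. Violating.
Others bid (3, 3, 35): truth gives 0; bid 35 gives 11 > 0. Violating.
Others bid (3, 3, 42): truth gives 0; bid 42 gives 4 > 0. Violating.
Others bid (3, 3, 46): truth gives 0; no alternative beats it.
Others bid (3, 7, 46): truth gives 0; no alternative beats it.
(Checking all 125 profiles: 64 have a profitable deviation, 61 do not.)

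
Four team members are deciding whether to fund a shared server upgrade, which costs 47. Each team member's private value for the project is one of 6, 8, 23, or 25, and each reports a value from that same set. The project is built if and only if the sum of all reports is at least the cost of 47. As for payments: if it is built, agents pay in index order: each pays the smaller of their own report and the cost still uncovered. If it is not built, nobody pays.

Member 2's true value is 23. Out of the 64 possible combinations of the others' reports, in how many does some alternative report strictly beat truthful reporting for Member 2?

Others report (6, 8, 25): truth gives 0; report 8 gives 15 > 0. Violating.
Others report (6, 23, 23): truth gives 0; report 6 gives 17 > 0. Violating.
Others report (6, 23, 25): truth gives 0; report 6 gives 17 > 0. Violating.
Others report (6, 25, 8): truth gives 0; report 8 gives 15 > 0. Violating.
Others report (6, 6, 6): truth gives 0; no alternative beats it.
Others report (6, 6, 8): truth gives 0; no alternative beats it.
(Checking all 64 profiles: 44 have a profitable deviation, 20 do not.)

44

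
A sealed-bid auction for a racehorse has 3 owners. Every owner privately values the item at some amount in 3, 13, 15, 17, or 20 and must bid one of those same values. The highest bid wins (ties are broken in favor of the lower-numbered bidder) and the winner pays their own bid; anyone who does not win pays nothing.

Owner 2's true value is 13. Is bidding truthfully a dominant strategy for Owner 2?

Check each profile of the others' bids and compare truth against every alternative bid.
Others bid (3, 3): truth gives 0, best alternative gives 0.
Others bid (3, 13): truth gives 0, best alternative gives 0.
Others bid (3, 15): truth gives 0, best alternative gives 0.
Others bid (3, 17): truth gives 0, best alternative gives 0.
Others bid (3, 20): truth gives 0, best alternative gives 0.
Others bid (13, 3): truth gives 0, best alternative gives 0.
(Remaining 19 profiles checked similarly; truth is weakly best in each.)
In every case the truthful bid is at least as good as any alternative, so it is a dominant strategy.

Yes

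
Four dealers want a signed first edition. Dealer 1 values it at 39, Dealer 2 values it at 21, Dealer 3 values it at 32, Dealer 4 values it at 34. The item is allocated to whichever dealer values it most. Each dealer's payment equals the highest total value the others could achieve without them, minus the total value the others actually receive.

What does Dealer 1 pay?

Dealer 1 has the highest value and receives the item.
Without Dealer 1, the item would go to the next-highest value, 34, so the others could achieve 34.
With Dealer 1 present and winning, the others receive nothing, so their total is 0.
Payment = 34 - 0 = 34.

34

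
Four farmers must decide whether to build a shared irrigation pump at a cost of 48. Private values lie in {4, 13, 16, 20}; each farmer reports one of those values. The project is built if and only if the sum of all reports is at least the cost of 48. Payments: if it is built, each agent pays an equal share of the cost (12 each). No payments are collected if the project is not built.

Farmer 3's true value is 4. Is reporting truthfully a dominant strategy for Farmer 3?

Yes

Check each profile of the others' reports and compare truth against every alternative report.
Others report (4, 13, 20): truth gives 0, best alternative gives -8.
Others report (4, 16, 16): truth gives 0, best alternative gives -8.
Others report (4, 16, 20): truth gives 0, best alternative gives -8.
Others report (4, 20, 13): truth gives 0, best alternative gives -8.
Others report (4, 20, 16): truth gives 0, best alternative gives -8.
Others report (13, 4, 20): truth gives 0, best alternative gives -8.
(Remaining 58 profiles checked similarly; truth is weakly best in each.)
In every case the truthful report is at least as good as any alternative, so it is a dominant strategy.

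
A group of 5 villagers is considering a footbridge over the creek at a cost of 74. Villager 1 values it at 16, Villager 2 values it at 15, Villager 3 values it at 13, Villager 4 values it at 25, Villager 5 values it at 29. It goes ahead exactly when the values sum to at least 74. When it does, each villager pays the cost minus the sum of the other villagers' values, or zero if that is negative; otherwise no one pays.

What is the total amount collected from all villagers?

6

Total value 98 ≥ cost 74, so it is built.
Villager 1: others sum to 82; max(0, 74 - 82) = 0.
Villager 2: others sum to 83; max(0, 74 - 83) = 0.
Villager 3: others sum to 85; max(0, 74 - 85) = 0.
Villager 4: others sum to 73; max(0, 74 - 73) = 1.
Villager 5: others sum to 69; max(0, 74 - 69) = 5.
Total collected = 0 + 0 + 0 + 1 + 5 = 6.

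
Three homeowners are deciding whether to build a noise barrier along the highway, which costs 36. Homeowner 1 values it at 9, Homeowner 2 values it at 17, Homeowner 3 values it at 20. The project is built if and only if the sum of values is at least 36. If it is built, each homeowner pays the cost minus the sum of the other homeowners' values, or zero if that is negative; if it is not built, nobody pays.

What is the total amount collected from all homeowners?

17

Total value 46 ≥ cost 36, so it is built.
Homeowner 1: others sum to 37; max(0, 36 - 37) = 0.
Homeowner 2: others sum to 29; max(0, 36 - 29) = 7.
Homeowner 3: others sum to 26; max(0, 36 - 26) = 10.
Total collected = 0 + 7 + 10 = 17.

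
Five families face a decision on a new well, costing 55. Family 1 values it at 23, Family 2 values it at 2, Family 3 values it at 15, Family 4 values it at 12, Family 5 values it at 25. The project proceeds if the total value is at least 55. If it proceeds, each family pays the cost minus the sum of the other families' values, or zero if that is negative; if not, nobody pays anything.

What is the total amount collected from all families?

Total value 77 ≥ cost 55, so it is built.
Family 1: others sum to 54; max(0, 55 - 54) = 1.
Family 2: others sum to 75; max(0, 55 - 75) = 0.
Family 3: others sum to 62; max(0, 55 - 62) = 0.
Family 4: others sum to 65; max(0, 55 - 65) = 0.
Family 5: others sum to 52; max(0, 55 - 52) = 3.
Total collected = 1 + 0 + 0 + 0 + 3 = 4.

4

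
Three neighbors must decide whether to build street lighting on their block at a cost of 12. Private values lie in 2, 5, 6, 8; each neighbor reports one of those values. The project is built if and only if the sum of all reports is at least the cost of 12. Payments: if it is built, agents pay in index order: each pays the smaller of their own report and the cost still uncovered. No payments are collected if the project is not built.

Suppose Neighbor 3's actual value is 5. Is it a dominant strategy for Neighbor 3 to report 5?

Yes

Check each profile of the others' reports and compare truth against every alternative report.
Others report (5, 8): truth gives 5, best alternative gives 5.
Others report (6, 6): truth gives 5, best alternative gives 5.
Others report (6, 8): truth gives 5, best alternative gives 5.
Others report (8, 5): truth gives 5, best alternative gives 5.
Others report (8, 6): truth gives 5, best alternative gives 5.
Others report (8, 8): truth gives 5, best alternative gives 5.
(Remaining 10 profiles checked similarly; truth is weakly best in each.)
In every case the truthful report is at least as good as any alternative, so it is a dominant strategy.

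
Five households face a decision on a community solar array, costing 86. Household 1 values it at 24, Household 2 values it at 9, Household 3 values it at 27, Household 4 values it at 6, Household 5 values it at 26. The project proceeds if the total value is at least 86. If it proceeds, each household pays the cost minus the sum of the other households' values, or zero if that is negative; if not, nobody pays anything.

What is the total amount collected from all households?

62

Total value 92 ≥ cost 86, so it is built.
Household 1: others sum to 68; max(0, 86 - 68) = 18.
Household 2: others sum to 83; max(0, 86 - 83) = 3.
Household 3: others sum to 65; max(0, 86 - 65) = 21.
Household 4: others sum to 86; max(0, 86 - 86) = 0.
Household 5: others sum to 66; max(0, 86 - 66) = 20.
Total collected = 18 + 3 + 21 + 0 + 20 = 62.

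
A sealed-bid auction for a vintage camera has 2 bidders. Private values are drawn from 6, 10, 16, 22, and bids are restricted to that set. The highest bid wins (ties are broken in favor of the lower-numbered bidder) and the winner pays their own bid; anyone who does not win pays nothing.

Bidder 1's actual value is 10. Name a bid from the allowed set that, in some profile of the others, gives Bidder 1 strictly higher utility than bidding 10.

Suppose Bidder 2 bids 6.
Bid 10: wins, pays 10, utility 10 - 10 = 0.
Bid 6: wins, pays 6, utility 10 - 6 = 4.
So bidding 6 beats truth here (4 > 0).

6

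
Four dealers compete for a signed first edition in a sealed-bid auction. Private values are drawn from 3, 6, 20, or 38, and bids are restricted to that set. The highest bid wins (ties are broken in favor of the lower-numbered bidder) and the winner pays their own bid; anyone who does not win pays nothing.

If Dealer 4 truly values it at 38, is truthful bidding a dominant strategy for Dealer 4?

Consider the case where Dealer 1 bids 3, Dealer 2 bids 3 and Dealer 3 bids 3.
Truthful bid 38: wins, pays 38, utility 38 - 38 = 0.
Bid 6 instead: wins, pays 6, utility 38 - 6 = 32.
Since 32 > 0, bidding 6 is strictly better here, so truthful bidding is not dominant.

No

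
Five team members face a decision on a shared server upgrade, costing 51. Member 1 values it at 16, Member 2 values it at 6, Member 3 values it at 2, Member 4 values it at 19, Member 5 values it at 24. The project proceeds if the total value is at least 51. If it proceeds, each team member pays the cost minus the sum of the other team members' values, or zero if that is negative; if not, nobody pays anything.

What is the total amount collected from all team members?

11

Total value 67 ≥ cost 51, so it is built.
Member 1: others sum to 51; max(0, 51 - 51) = 0.
Member 2: others sum to 61; max(0, 51 - 61) = 0.
Member 3: others sum to 65; max(0, 51 - 65) = 0.
Member 4: others sum to 48; max(0, 51 - 48) = 3.
Member 5: others sum to 43; max(0, 51 - 43) = 8.
Total collected = 0 + 0 + 0 + 3 + 8 = 11.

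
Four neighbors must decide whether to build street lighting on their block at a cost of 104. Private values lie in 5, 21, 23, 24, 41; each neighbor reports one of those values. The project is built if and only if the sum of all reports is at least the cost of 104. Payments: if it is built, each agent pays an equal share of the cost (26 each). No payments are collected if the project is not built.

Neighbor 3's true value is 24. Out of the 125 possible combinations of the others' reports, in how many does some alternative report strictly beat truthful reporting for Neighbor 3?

30

Others report (5, 41, 41): truth gives -2; report 5 gives 0 > -2. Violating.
Others report (21, 21, 41): truth gives -2; report 5 gives 0 > -2. Violating.
Others report (21, 23, 41): truth gives -2; report 5 gives 0 > -2. Violating.
Others report (21, 24, 41): truth gives -2; report 5 gives 0 > -2. Violating.
Others report (5, 5, 5): truth gives 0; no alternative beats it.
Others report (5, 5, 21): truth gives 0; no alternative beats it.
(Checking all 125 profiles: 30 have a profitable deviation, 95 do not.)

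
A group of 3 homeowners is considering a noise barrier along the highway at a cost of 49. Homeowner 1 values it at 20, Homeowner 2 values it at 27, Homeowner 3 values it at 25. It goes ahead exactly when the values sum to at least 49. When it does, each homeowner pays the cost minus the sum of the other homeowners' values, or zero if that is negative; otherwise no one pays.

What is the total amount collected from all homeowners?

6

Total value 72 ≥ cost 49, so it is built.
Homeowner 1: others sum to 52; max(0, 49 - 52) = 0.
Homeowner 2: others sum to 45; max(0, 49 - 45) = 4.
Homeowner 3: others sum to 47; max(0, 49 - 47) = 2.
Total collected = 0 + 4 + 2 = 6.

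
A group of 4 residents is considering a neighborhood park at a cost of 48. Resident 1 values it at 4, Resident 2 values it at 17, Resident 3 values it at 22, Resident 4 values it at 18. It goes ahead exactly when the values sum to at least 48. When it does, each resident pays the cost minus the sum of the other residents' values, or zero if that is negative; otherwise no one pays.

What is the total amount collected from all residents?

18

Total value 61 ≥ cost 48, so it is built.
Resident 1: others sum to 57; max(0, 48 - 57) = 0.
Resident 2: others sum to 44; max(0, 48 - 44) = 4.
Resident 3: others sum to 39; max(0, 48 - 39) = 9.
Resident 4: others sum to 43; max(0, 48 - 43) = 5.
Total collected = 0 + 4 + 9 + 5 = 18.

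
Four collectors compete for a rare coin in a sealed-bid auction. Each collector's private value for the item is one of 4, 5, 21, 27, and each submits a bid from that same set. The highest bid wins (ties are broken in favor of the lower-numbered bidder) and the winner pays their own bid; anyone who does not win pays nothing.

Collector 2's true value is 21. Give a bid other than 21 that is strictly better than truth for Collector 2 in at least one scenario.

5

Suppose Collector 1 bids 4, Collector 3 bids 4 and Collector 4 bids 4.
Bid 21: wins, pays 21, utility 21 - 21 = 0.
Bid 5: wins, pays 5, utility 21 - 5 = 16.
So bidding 5 beats truth here (16 > 0).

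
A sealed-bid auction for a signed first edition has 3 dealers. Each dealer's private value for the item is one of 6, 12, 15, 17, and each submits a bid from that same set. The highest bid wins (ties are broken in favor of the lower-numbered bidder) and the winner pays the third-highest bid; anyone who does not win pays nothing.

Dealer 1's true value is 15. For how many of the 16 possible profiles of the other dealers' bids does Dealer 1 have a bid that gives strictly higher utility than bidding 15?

Others bid (6, 17): truth gives 0; bid 17 gives 9 > 0. Violating.
Others bid (12, 17): truth gives 0; bid 17 gives 3 > 0. Violating.
Others bid (17, 6): truth gives 0; bid 17 gives 9 > 0. Violating.
Others bid (17, 12): truth gives 0; bid 17 gives 3 > 0. Violating.
Others bid (6, 6): truth gives 9; no alternative beats it.
Others bid (6, 12): truth gives 9; no alternative beats it.
(Checking all 16 profiles: 4 have a profitable deviation, 12 do not.)

4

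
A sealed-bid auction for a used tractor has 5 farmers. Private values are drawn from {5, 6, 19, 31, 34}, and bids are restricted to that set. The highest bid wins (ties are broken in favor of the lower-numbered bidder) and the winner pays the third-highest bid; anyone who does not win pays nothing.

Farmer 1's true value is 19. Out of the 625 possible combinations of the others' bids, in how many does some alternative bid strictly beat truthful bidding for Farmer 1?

Others bid (5, 5, 5, 31): truth gives 0; bid 31 gives 14 > 0. Violating.
Others bid (5, 5, 5, 34): truth gives 0; bid 34 gives 14 > 0. Violating.
Others bid (5, 5, 6, 31): truth gives 0; bid 31 gives 13 > 0. Violating.
Others bid (5, 5, 6, 34): truth gives 0; bid 34 gives 13 > 0. Violating.
Others bid (5, 5, 5, 5): truth gives 14; no alternative beats it.
Others bid (5, 5, 5, 6): truth gives 14; no alternative beats it.
(Checking all 625 profiles: 64 have a profitable deviation, 561 do not.)

64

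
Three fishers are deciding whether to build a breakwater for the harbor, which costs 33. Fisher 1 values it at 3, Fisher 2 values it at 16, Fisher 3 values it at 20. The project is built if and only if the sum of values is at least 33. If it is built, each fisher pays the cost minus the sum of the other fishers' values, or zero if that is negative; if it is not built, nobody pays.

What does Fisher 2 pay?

Total value 39 ≥ cost 33, so the project is built.
The other fishers' values sum to 23.
Cost minus that sum is 33 - 23 = 10.

10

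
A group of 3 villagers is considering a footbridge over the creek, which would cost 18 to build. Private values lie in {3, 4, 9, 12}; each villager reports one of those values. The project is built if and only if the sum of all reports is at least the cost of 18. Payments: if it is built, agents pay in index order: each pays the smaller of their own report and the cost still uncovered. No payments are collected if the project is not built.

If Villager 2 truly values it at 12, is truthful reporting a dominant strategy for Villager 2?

Consider the case where Villager 1 reports 3 and Villager 3 reports 9.
Truthful report 12: project built, pays 12, utility 12 - 12 = 0.
Report 9 instead: project built, pays 9, utility 12 - 9 = 3.
Since 3 > 0, reporting 9 is strictly better here, so truthful reporting is not dominant.

No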